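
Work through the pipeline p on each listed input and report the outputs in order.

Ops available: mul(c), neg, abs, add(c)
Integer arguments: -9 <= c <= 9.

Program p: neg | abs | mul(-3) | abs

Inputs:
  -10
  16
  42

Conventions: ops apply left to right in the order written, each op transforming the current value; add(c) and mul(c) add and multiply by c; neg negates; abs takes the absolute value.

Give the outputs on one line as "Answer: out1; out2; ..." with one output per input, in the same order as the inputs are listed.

Execution, op by op:
  -10 -> 10 -> 10 -> -30 -> 30
  16 -> -16 -> 16 -> -48 -> 48
  42 -> -42 -> 42 -> -126 -> 126

30; 48; 126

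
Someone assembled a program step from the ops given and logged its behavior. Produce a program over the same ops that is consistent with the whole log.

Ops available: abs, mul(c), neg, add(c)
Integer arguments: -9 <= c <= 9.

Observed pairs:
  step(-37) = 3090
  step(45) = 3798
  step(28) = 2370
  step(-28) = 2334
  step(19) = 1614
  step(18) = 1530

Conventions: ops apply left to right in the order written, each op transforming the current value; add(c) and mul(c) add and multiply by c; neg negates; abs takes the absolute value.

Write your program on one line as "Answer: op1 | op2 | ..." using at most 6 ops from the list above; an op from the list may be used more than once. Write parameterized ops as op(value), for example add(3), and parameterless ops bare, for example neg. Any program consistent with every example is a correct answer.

mul(-6) | mul(-7) | add(9) | mul(2) | neg | abs

Check, running the answer program on each example:
  -37 -> 222 -> -1554 -> -1545 -> -3090 -> 3090 -> 3090
  45 -> -270 -> 1890 -> 1899 -> 3798 -> -3798 -> 3798
  28 -> -168 -> 1176 -> 1185 -> 2370 -> -2370 -> 2370
  -28 -> 168 -> -1176 -> -1167 -> -2334 -> 2334 -> 2334
  19 -> -114 -> 798 -> 807 -> 1614 -> -1614 -> 1614
  18 -> -108 -> 756 -> 765 -> 1530 -> -1530 -> 1530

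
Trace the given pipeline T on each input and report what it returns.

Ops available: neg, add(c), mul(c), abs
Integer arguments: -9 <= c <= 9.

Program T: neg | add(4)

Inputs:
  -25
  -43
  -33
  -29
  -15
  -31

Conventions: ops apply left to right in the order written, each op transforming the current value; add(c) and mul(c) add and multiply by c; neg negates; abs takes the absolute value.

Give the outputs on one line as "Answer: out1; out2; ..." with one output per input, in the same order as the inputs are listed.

29; 47; 37; 33; 19; 35

Execution, op by op:
  -25 -> 25 -> 29
  -43 -> 43 -> 47
  -33 -> 33 -> 37
  -29 -> 29 -> 33
  -15 -> 15 -> 19
  -31 -> 31 -> 35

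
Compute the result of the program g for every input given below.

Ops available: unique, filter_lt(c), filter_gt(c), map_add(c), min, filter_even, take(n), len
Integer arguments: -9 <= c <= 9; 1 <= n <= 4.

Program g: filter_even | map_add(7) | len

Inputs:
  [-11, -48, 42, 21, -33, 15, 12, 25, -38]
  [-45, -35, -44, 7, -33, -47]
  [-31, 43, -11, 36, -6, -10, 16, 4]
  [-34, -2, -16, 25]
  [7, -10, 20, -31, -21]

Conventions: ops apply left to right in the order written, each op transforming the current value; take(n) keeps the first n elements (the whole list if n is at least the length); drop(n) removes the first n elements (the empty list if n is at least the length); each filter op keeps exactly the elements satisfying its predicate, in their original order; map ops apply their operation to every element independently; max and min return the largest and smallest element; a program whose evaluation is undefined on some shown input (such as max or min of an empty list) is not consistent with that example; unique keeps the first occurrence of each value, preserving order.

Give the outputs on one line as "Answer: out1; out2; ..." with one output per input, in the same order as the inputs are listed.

4; 1; 5; 3; 2

Execution, op by op:
  [-11, -48, 42, 21, -33, 15, 12, 25, -38] -> [-48, 42, 12, -38] -> [-41, 49, 19, -31] -> 4
  [-45, -35, -44, 7, -33, -47] -> [-44] -> [-37] -> 1
  [-31, 43, -11, 36, -6, -10, 16, 4] -> [36, -6, -10, 16, 4] -> [43, 1, -3, 23, 11] -> 5
  [-34, -2, -16, 25] -> [-34, -2, -16] -> [-27, 5, -9] -> 3
  [7, -10, 20, -31, -21] -> [-10, 20] -> [-3, 27] -> 2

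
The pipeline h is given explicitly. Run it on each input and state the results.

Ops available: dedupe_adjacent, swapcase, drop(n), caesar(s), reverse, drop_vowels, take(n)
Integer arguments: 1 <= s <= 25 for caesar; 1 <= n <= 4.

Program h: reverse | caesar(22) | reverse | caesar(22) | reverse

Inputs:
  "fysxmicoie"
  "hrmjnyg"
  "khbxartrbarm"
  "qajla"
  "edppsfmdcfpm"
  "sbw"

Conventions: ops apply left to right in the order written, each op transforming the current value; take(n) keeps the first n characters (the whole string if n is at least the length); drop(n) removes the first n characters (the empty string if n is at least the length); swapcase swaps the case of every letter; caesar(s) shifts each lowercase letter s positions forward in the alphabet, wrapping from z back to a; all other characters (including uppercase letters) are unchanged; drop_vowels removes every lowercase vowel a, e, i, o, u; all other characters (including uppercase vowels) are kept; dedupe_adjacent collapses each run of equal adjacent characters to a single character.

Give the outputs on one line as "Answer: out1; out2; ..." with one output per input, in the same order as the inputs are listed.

"waguaepkqx"; "yqfbejz"; "ejstjljsptzc"; "sdbsi"; "ehxuvexkhhvw"; "otk"

Execution, op by op:
  "fysxmicoie" -> "eiocimxsyf" -> "aekyeitoub" -> "buotieykea" -> "xqkpeaugaw" -> "waguaepkqx"
  "hrmjnyg" -> "gynjmrh" -> "cujfind" -> "dnifjuc" -> "zjebfqy" -> "yqfbejz"
  "khbxartrbarm" -> "mrabrtraxbhk" -> "inwxnpnwtxdg" -> "gdxtwnpnxwni" -> "cztpsjljtsje" -> "ejstjljsptzc"
  "qajla" -> "aljaq" -> "whfwm" -> "mwfhw" -> "isbds" -> "sdbsi"
  "edppsfmdcfpm" -> "mpfcdmfsppde" -> "ilbyzibollza" -> "azllobizybli" -> "wvhhkxevuxhe" -> "ehxuvexkhhvw"
  "sbw" -> "wbs" -> "sxo" -> "oxs" -> "kto" -> "otk"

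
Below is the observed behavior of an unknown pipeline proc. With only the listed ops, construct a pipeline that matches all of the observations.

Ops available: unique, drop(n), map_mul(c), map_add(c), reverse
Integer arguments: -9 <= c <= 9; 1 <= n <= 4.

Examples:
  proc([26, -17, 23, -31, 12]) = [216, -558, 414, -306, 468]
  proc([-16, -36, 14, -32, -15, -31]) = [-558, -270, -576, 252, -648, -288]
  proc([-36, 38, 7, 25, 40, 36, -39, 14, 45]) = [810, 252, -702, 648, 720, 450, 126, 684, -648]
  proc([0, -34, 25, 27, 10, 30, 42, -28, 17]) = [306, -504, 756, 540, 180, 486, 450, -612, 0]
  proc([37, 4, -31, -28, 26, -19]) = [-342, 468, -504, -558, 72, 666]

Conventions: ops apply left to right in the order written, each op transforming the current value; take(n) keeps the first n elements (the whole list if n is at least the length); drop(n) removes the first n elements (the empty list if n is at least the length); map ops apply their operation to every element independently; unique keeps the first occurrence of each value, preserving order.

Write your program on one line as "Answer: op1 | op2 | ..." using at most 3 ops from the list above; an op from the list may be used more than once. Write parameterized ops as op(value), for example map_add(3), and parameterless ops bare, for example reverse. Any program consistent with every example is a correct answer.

map_mul(-2) | reverse | map_mul(-9)

Check, running the answer program on each example:
  [26, -17, 23, -31, 12] -> [-52, 34, -46, 62, -24] -> [-24, 62, -46, 34, -52] -> [216, -558, 414, -306, 468]
  [-16, -36, 14, -32, -15, -31] -> [32, 72, -28, 64, 30, 62] -> [62, 30, 64, -28, 72, 32] -> [-558, -270, -576, 252, -648, -288]
  [-36, 38, 7, 25, 40, 36, -39, 14, 45] -> [72, -76, -14, -50, -80, -72, 78, -28, -90] -> [-90, -28, 78, -72, -80, -50, -14, -76, 72] -> [810, 252, -702, 648, 720, 450, 126, 684, -648]
  [0, -34, 25, 27, 10, 30, 42, -28, 17] -> [0, 68, -50, -54, -20, -60, -84, 56, -34] -> [-34, 56, -84, -60, -20, -54, -50, 68, 0] -> [306, -504, 756, 540, 180, 486, 450, -612, 0]
  [37, 4, -31, -28, 26, -19] -> [-74, -8, 62, 56, -52, 38] -> [38, -52, 56, 62, -8, -74] -> [-342, 468, -504, -558, 72, 666]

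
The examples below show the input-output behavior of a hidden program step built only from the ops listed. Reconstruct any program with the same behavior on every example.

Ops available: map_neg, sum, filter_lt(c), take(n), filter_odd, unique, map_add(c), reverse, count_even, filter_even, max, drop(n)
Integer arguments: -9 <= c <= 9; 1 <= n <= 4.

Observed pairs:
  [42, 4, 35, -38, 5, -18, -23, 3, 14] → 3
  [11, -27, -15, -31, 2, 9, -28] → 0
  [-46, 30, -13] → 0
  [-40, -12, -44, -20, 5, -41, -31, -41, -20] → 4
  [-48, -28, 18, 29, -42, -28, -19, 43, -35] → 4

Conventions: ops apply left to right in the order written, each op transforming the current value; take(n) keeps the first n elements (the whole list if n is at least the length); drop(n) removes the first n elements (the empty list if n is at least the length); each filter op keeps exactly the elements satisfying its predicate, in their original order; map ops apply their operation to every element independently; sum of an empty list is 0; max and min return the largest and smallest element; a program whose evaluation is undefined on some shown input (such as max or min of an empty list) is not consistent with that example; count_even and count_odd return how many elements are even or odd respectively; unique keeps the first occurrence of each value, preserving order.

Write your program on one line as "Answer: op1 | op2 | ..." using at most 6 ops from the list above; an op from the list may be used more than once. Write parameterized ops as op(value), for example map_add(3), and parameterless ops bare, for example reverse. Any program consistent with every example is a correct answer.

map_neg | map_add(8) | reverse | drop(4) | reverse | count_even

Check, running the answer program on each example:
  [42, 4, 35, -38, 5, -18, -23, 3, 14] -> [-42, -4, -35, 38, -5, 18, 23, -3, -14] -> [-34, 4, -27, 46, 3, 26, 31, 5, -6] -> [-6, 5, 31, 26, 3, 46, -27, 4, -34] -> [3, 46, -27, 4, -34] -> [-34, 4, -27, 46, 3] -> 3
  [11, -27, -15, -31, 2, 9, -28] -> [-11, 27, 15, 31, -2, -9, 28] -> [-3, 35, 23, 39, 6, -1, 36] -> [36, -1, 6, 39, 23, 35, -3] -> [23, 35, -3] -> [-3, 35, 23] -> 0
  [-46, 30, -13] -> [46, -30, 13] -> [54, -22, 21] -> [21, -22, 54] -> [] -> [] -> 0
  [-40, -12, -44, -20, 5, -41, -31, -41, -20] -> [40, 12, 44, 20, -5, 41, 31, 41, 20] -> [48, 20, 52, 28, 3, 49, 39, 49, 28] -> [28, 49, 39, 49, 3, 28, 52, 20, 48] -> [3, 28, 52, 20, 48] -> [48, 20, 52, 28, 3] -> 4
  [-48, -28, 18, 29, -42, -28, -19, 43, -35] -> [48, 28, -18, -29, 42, 28, 19, -43, 35] -> [56, 36, -10, -21, 50, 36, 27, -35, 43] -> [43, -35, 27, 36, 50, -21, -10, 36, 56] -> [50, -21, -10, 36, 56] -> [56, 36, -10, -21, 50] -> 4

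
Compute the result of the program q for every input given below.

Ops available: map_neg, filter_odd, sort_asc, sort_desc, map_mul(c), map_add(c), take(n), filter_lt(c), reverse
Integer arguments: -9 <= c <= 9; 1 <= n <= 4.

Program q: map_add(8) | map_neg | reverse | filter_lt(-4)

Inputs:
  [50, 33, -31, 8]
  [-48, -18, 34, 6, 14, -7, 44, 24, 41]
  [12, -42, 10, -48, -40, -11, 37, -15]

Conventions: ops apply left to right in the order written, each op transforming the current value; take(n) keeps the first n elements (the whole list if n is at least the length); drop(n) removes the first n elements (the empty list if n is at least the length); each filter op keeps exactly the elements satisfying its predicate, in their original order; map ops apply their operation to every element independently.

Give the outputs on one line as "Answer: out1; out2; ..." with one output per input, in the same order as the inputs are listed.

[-16, -41, -58]; [-49, -32, -52, -22, -14, -42]; [-45, -18, -20]

Execution, op by op:
  [50, 33, -31, 8] -> [58, 41, -23, 16] -> [-58, -41, 23, -16] -> [-16, 23, -41, -58] -> [-16, -41, -58]
  [-48, -18, 34, 6, 14, -7, 44, 24, 41] -> [-40, -10, 42, 14, 22, 1, 52, 32, 49] -> [40, 10, -42, -14, -22, -1, -52, -32, -49] -> [-49, -32, -52, -1, -22, -14, -42, 10, 40] -> [-49, -32, -52, -22, -14, -42]
  [12, -42, 10, -48, -40, -11, 37, -15] -> [20, -34, 18, -40, -32, -3, 45, -7] -> [-20, 34, -18, 40, 32, 3, -45, 7] -> [7, -45, 3, 32, 40, -18, 34, -20] -> [-45, -18, -20]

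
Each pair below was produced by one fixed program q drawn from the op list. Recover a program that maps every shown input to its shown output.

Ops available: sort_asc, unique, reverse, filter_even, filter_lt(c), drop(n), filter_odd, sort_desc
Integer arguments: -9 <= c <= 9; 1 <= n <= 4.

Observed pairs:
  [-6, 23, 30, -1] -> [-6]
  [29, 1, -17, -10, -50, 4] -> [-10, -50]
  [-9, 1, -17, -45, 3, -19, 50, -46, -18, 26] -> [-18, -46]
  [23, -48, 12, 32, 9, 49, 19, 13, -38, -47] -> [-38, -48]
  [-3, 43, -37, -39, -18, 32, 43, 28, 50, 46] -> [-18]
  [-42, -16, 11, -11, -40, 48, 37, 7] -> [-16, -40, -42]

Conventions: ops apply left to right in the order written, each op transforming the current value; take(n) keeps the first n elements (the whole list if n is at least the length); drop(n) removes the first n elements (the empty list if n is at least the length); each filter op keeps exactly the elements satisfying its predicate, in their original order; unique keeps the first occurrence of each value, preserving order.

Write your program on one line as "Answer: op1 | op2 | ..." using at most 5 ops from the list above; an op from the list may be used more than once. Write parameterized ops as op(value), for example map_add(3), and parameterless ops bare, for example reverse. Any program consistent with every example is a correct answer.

unique | sort_desc | filter_lt(-4) | filter_even

Check, running the answer program on each example:
  [-6, 23, 30, -1] -> [-6, 23, 30, -1] -> [30, 23, -1, -6] -> [-6] -> [-6]
  [29, 1, -17, -10, -50, 4] -> [29, 1, -17, -10, -50, 4] -> [29, 4, 1, -10, -17, -50] -> [-10, -17, -50] -> [-10, -50]
  [-9, 1, -17, -45, 3, -19, 50, -46, -18, 26] -> [-9, 1, -17, -45, 3, -19, 50, -46, -18, 26] -> [50, 26, 3, 1, -9, -17, -18, -19, -45, -46] -> [-9, -17, -18, -19, -45, -46] -> [-18, -46]
  [23, -48, 12, 32, 9, 49, 19, 13, -38, -47] -> [23, -48, 12, 32, 9, 49, 19, 13, -38, -47] -> [49, 32, 23, 19, 13, 12, 9, -38, -47, -48] -> [-38, -47, -48] -> [-38, -48]
  [-3, 43, -37, -39, -18, 32, 43, 28, 50, 46] -> [-3, 43, -37, -39, -18, 32, 28, 50, 46] -> [50, 46, 43, 32, 28, -3, -18, -37, -39] -> [-18, -37, -39] -> [-18]
  [-42, -16, 11, -11, -40, 48, 37, 7] -> [-42, -16, 11, -11, -40, 48, 37, 7] -> [48, 37, 11, 7, -11, -16, -40, -42] -> [-11, -16, -40, -42] -> [-16, -40, -42]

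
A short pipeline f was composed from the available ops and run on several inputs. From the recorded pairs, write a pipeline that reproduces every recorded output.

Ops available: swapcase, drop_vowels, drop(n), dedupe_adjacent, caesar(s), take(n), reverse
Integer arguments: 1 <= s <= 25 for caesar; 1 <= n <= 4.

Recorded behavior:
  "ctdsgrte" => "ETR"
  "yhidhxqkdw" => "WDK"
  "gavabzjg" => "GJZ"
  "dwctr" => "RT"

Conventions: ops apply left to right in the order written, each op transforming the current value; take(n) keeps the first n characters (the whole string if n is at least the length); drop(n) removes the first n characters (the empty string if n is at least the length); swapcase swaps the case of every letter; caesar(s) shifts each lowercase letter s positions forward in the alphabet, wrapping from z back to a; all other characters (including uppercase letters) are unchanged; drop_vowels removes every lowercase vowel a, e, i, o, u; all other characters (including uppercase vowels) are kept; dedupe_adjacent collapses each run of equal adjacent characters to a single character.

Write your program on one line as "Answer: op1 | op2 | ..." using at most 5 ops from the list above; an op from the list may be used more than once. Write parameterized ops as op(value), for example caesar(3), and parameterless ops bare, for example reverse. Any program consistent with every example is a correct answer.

drop(3) | reverse | swapcase | take(4) | take(3)

Check, running the answer program on each example:
  "ctdsgrte" -> "sgrte" -> "etrgs" -> "ETRGS" -> "ETRG" -> "ETR"
  "yhidhxqkdw" -> "dhxqkdw" -> "wdkqxhd" -> "WDKQXHD" -> "WDKQ" -> "WDK"
  "gavabzjg" -> "abzjg" -> "gjzba" -> "GJZBA" -> "GJZB" -> "GJZ"
  "dwctr" -> "tr" -> "rt" -> "RT" -> "RT" -> "RT"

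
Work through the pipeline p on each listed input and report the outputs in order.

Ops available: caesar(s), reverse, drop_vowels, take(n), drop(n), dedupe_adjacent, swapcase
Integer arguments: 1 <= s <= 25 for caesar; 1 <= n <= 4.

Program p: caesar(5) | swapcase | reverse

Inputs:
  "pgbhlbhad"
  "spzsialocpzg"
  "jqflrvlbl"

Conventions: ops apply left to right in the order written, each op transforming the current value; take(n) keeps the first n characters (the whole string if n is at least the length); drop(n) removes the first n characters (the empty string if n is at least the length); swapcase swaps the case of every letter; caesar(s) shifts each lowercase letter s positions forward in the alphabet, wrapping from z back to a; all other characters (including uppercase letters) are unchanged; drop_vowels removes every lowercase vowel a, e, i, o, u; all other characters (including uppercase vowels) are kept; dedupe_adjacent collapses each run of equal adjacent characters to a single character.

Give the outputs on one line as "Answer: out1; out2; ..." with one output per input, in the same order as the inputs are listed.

"IFMGQMGLU"; "LEUHTQFNXEUX"; "QGQAWQKVO"

Execution, op by op:
  "pgbhlbhad" -> "ulgmqgmfi" -> "ULGMQGMFI" -> "IFMGQMGLU"
  "spzsialocpzg" -> "xuexnfqthuel" -> "XUEXNFQTHUEL" -> "LEUHTQFNXEUX"
  "jqflrvlbl" -> "ovkqwaqgq" -> "OVKQWAQGQ" -> "QGQAWQKVO"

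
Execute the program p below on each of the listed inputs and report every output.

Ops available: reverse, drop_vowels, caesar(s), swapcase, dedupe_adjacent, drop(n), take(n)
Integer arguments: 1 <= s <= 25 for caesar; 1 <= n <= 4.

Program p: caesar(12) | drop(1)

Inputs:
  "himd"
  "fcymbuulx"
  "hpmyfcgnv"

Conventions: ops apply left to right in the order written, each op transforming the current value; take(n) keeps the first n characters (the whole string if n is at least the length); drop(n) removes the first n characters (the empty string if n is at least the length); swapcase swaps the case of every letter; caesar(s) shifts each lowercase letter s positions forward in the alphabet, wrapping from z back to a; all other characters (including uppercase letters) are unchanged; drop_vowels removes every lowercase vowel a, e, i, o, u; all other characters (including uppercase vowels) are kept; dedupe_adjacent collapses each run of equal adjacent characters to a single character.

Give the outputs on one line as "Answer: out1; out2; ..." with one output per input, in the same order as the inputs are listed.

Execution, op by op:
  "himd" -> "tuyp" -> "uyp"
  "fcymbuulx" -> "rokynggxj" -> "okynggxj"
  "hpmyfcgnv" -> "tbykroszh" -> "bykroszh"

"uyp"; "okynggxj"; "bykroszh"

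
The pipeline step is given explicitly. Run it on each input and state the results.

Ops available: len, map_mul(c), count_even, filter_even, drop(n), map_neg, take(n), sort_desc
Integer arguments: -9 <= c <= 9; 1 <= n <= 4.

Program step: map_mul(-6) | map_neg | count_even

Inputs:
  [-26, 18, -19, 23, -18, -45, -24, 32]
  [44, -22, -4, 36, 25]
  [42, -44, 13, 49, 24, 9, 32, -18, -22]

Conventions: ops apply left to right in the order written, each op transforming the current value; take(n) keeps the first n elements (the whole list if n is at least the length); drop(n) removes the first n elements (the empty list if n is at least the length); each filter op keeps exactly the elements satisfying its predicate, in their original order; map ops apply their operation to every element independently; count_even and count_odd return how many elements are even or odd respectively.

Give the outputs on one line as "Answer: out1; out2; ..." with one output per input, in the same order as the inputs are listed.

Execution, op by op:
  [-26, 18, -19, 23, -18, -45, -24, 32] -> [156, -108, 114, -138, 108, 270, 144, -192] -> [-156, 108, -114, 138, -108, -270, -144, 192] -> 8
  [44, -22, -4, 36, 25] -> [-264, 132, 24, -216, -150] -> [264, -132, -24, 216, 150] -> 5
  [42, -44, 13, 49, 24, 9, 32, -18, -22] -> [-252, 264, -78, -294, -144, -54, -192, 108, 132] -> [252, -264, 78, 294, 144, 54, 192, -108, -132] -> 9

8; 5; 9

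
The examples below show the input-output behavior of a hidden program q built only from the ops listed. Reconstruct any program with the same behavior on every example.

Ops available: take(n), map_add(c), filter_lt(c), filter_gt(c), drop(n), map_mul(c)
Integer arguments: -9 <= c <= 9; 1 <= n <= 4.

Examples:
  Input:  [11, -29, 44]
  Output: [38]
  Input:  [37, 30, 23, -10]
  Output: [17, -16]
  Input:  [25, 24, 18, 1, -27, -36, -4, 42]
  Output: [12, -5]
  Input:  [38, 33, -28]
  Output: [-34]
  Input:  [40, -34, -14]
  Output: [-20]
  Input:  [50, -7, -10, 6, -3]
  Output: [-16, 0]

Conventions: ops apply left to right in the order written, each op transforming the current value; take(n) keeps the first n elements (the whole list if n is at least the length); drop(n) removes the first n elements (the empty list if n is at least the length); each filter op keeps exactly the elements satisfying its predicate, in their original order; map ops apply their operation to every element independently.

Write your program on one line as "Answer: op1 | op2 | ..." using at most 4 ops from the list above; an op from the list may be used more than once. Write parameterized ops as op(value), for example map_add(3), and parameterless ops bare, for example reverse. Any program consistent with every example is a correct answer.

take(4) | drop(2) | map_add(-6)

Check, running the answer program on each example:
  [11, -29, 44] -> [11, -29, 44] -> [44] -> [38]
  [37, 30, 23, -10] -> [37, 30, 23, -10] -> [23, -10] -> [17, -16]
  [25, 24, 18, 1, -27, -36, -4, 42] -> [25, 24, 18, 1] -> [18, 1] -> [12, -5]
  [38, 33, -28] -> [38, 33, -28] -> [-28] -> [-34]
  [40, -34, -14] -> [40, -34, -14] -> [-14] -> [-20]
  [50, -7, -10, 6, -3] -> [50, -7, -10, 6] -> [-10, 6] -> [-16, 0]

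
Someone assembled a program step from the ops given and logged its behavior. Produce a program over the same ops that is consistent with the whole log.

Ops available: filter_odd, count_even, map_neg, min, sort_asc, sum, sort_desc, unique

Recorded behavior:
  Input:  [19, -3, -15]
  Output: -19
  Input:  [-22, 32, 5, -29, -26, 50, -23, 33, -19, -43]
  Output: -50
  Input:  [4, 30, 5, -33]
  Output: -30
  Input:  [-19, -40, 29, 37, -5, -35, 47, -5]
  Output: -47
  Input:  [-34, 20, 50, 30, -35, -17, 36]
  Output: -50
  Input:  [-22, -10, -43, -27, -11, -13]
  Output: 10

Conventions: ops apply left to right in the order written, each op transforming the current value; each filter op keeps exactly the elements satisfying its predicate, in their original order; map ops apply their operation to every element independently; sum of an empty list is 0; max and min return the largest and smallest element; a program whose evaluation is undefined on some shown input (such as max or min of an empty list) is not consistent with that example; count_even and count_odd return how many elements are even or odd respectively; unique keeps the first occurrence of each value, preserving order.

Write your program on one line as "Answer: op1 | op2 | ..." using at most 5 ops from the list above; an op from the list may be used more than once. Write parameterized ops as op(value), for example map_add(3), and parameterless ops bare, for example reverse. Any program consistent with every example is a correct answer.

map_neg | unique | sort_desc | min

Check, running the answer program on each example:
  [19, -3, -15] -> [-19, 3, 15] -> [-19, 3, 15] -> [15, 3, -19] -> -19
  [-22, 32, 5, -29, -26, 50, -23, 33, -19, -43] -> [22, -32, -5, 29, 26, -50, 23, -33, 19, 43] -> [22, -32, -5, 29, 26, -50, 23, -33, 19, 43] -> [43, 29, 26, 23, 22, 19, -5, -32, -33, -50] -> -50
  [4, 30, 5, -33] -> [-4, -30, -5, 33] -> [-4, -30, -5, 33] -> [33, -4, -5, -30] -> -30
  [-19, -40, 29, 37, -5, -35, 47, -5] -> [19, 40, -29, -37, 5, 35, -47, 5] -> [19, 40, -29, -37, 5, 35, -47] -> [40, 35, 19, 5, -29, -37, -47] -> -47
  [-34, 20, 50, 30, -35, -17, 36] -> [34, -20, -50, -30, 35, 17, -36] -> [34, -20, -50, -30, 35, 17, -36] -> [35, 34, 17, -20, -30, -36, -50] -> -50
  [-22, -10, -43, -27, -11, -13] -> [22, 10, 43, 27, 11, 13] -> [22, 10, 43, 27, 11, 13] -> [43, 27, 22, 13, 11, 10] -> 10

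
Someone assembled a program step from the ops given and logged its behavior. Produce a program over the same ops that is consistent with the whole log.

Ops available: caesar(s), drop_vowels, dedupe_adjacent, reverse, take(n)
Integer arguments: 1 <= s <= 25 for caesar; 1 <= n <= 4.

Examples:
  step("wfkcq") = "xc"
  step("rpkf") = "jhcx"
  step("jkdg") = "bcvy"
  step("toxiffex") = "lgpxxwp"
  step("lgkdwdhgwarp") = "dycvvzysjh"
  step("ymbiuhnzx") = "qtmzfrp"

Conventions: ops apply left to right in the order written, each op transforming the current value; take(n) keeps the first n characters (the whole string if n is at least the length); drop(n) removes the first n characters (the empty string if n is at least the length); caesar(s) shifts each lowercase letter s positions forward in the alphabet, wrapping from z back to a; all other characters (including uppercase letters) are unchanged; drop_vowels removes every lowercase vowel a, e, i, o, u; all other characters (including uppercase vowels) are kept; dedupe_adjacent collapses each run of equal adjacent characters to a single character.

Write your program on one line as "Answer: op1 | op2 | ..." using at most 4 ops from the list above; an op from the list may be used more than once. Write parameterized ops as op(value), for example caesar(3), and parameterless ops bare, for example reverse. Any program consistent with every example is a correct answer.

reverse | caesar(18) | reverse | drop_vowels

Check, running the answer program on each example:
  "wfkcq" -> "qckfw" -> "iucxo" -> "oxcui" -> "xc"
  "rpkf" -> "fkpr" -> "xchj" -> "jhcx" -> "jhcx"
  "jkdg" -> "gdkj" -> "yvcb" -> "bcvy" -> "bcvy"
  "toxiffex" -> "xeffixot" -> "pwxxapgl" -> "lgpaxxwp" -> "lgpxxwp"
  "lgkdwdhgwarp" -> "prawghdwdkgl" -> "hjsoyzvovcyd" -> "dycvovzyosjh" -> "dycvvzysjh"
  "ymbiuhnzx" -> "xznhuibmy" -> "prfzmateq" -> "qetamzfrp" -> "qtmzfrp"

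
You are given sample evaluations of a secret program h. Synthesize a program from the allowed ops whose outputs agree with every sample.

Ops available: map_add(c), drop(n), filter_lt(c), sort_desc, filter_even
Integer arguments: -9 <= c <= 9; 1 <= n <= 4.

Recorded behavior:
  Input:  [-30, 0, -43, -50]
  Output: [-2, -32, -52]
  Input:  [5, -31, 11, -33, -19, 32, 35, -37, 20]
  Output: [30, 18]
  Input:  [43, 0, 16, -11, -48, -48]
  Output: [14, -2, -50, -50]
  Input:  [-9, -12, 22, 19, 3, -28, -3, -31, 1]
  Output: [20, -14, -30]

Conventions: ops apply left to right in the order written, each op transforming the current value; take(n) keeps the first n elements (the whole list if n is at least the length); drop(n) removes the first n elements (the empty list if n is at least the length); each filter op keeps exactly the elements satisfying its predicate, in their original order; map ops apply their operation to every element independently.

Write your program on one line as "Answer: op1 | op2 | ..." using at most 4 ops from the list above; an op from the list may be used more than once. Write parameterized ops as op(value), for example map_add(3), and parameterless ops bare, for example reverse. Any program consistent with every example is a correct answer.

filter_even | map_add(-2) | sort_desc

Check, running the answer program on each example:
  [-30, 0, -43, -50] -> [-30, 0, -50] -> [-32, -2, -52] -> [-2, -32, -52]
  [5, -31, 11, -33, -19, 32, 35, -37, 20] -> [32, 20] -> [30, 18] -> [30, 18]
  [43, 0, 16, -11, -48, -48] -> [0, 16, -48, -48] -> [-2, 14, -50, -50] -> [14, -2, -50, -50]
  [-9, -12, 22, 19, 3, -28, -3, -31, 1] -> [-12, 22, -28] -> [-14, 20, -30] -> [20, -14, -30]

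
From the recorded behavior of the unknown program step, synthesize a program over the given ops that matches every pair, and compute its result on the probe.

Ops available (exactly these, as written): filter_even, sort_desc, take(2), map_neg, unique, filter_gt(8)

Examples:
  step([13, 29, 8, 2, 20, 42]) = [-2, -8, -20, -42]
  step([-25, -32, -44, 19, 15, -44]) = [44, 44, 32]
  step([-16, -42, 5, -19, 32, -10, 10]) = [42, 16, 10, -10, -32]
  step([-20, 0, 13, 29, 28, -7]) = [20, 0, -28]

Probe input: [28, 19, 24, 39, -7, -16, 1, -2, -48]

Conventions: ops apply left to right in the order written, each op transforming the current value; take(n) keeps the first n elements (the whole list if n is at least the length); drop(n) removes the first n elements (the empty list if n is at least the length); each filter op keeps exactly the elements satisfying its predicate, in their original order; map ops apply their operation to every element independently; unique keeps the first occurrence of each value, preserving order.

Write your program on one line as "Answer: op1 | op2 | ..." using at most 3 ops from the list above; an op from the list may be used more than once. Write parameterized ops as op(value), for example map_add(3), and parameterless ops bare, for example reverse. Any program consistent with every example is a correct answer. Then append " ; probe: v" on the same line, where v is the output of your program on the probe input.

map_neg | filter_even | sort_desc ; probe: [48, 16, 2, -24, -28]

Check, running the answer program on each example:
  [13, 29, 8, 2, 20, 42] -> [-13, -29, -8, -2, -20, -42] -> [-8, -2, -20, -42] -> [-2, -8, -20, -42]
  [-25, -32, -44, 19, 15, -44] -> [25, 32, 44, -19, -15, 44] -> [32, 44, 44] -> [44, 44, 32]
  [-16, -42, 5, -19, 32, -10, 10] -> [16, 42, -5, 19, -32, 10, -10] -> [16, 42, -32, 10, -10] -> [42, 16, 10, -10, -32]
  [-20, 0, 13, 29, 28, -7] -> [20, 0, -13, -29, -28, 7] -> [20, 0, -28] -> [20, 0, -28]
  probe: [28, 19, 24, 39, -7, -16, 1, -2, -48] -> [-28, -19, -24, -39, 7, 16, -1, 2, 48] -> [-28, -24, 16, 2, 48] -> [48, 16, 2, -24, -28]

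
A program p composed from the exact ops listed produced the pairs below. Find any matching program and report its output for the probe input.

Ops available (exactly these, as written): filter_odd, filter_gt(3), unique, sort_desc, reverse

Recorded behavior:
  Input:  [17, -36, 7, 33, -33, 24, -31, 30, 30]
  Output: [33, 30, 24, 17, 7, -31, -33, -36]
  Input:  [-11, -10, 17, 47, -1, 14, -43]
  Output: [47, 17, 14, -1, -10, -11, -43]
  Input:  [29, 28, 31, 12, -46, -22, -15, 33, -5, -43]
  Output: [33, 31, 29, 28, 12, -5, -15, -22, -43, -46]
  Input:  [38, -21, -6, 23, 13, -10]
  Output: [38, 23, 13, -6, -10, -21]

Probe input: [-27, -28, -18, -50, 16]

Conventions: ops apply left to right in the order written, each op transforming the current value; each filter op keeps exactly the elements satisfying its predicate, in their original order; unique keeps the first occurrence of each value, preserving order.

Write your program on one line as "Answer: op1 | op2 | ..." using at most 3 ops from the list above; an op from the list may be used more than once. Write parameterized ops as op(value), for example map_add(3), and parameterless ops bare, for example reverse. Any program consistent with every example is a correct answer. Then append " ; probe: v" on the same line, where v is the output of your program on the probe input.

unique | sort_desc ; probe: [16, -18, -27, -28, -50]

Check, running the answer program on each example:
  [17, -36, 7, 33, -33, 24, -31, 30, 30] -> [17, -36, 7, 33, -33, 24, -31, 30] -> [33, 30, 24, 17, 7, -31, -33, -36]
  [-11, -10, 17, 47, -1, 14, -43] -> [-11, -10, 17, 47, -1, 14, -43] -> [47, 17, 14, -1, -10, -11, -43]
  [29, 28, 31, 12, -46, -22, -15, 33, -5, -43] -> [29, 28, 31, 12, -46, -22, -15, 33, -5, -43] -> [33, 31, 29, 28, 12, -5, -15, -22, -43, -46]
  [38, -21, -6, 23, 13, -10] -> [38, -21, -6, 23, 13, -10] -> [38, 23, 13, -6, -10, -21]
  probe: [-27, -28, -18, -50, 16] -> [-27, -28, -18, -50, 16] -> [16, -18, -27, -28, -50]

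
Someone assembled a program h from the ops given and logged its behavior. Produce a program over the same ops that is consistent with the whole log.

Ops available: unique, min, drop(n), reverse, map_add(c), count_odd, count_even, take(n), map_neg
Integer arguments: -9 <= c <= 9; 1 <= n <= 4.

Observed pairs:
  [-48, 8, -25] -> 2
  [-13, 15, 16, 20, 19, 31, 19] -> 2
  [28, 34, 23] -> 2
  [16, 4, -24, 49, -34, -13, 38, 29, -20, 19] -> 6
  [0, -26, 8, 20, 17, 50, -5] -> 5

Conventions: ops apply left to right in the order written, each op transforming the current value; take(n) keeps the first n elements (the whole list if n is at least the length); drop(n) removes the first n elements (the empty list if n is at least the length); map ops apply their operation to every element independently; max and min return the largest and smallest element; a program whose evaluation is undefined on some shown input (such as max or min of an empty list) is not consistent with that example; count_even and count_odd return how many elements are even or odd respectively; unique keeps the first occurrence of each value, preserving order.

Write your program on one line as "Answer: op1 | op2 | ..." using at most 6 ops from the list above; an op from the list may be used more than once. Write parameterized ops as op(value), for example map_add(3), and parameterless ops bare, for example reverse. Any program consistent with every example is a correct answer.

map_add(5) | map_neg | reverse | map_add(6) | count_odd

Check, running the answer program on each example:
  [-48, 8, -25] -> [-43, 13, -20] -> [43, -13, 20] -> [20, -13, 43] -> [26, -7, 49] -> 2
  [-13, 15, 16, 20, 19, 31, 19] -> [-8, 20, 21, 25, 24, 36, 24] -> [8, -20, -21, -25, -24, -36, -24] -> [-24, -36, -24, -25, -21, -20, 8] -> [-18, -30, -18, -19, -15, -14, 14] -> 2
  [28, 34, 23] -> [33, 39, 28] -> [-33, -39, -28] -> [-28, -39, -33] -> [-22, -33, -27] -> 2
  [16, 4, -24, 49, -34, -13, 38, 29, -20, 19] -> [21, 9, -19, 54, -29, -8, 43, 34, -15, 24] -> [-21, -9, 19, -54, 29, 8, -43, -34, 15, -24] -> [-24, 15, -34, -43, 8, 29, -54, 19, -9, -21] -> [-18, 21, -28, -37, 14, 35, -48, 25, -3, -15] -> 6
  [0, -26, 8, 20, 17, 50, -5] -> [5, -21, 13, 25, 22, 55, 0] -> [-5, 21, -13, -25, -22, -55, 0] -> [0, -55, -22, -25, -13, 21, -5] -> [6, -49, -16, -19, -7, 27, 1] -> 5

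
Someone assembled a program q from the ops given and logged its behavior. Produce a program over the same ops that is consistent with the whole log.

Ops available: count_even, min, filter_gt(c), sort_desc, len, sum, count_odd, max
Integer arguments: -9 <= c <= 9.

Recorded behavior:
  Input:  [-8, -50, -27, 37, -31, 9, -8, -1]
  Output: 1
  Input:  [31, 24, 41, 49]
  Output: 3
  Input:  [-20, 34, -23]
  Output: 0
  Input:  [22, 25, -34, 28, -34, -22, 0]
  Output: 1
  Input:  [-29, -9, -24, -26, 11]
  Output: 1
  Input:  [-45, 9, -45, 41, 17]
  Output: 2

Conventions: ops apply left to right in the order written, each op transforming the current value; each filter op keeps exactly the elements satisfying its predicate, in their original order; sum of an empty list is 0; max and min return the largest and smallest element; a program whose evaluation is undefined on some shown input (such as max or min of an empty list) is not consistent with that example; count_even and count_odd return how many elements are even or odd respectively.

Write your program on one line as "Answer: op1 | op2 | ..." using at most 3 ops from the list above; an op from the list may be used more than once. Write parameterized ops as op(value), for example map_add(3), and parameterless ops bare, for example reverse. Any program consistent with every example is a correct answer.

sort_desc | filter_gt(9) | count_odd

Check, running the answer program on each example:
  [-8, -50, -27, 37, -31, 9, -8, -1] -> [37, 9, -1, -8, -8, -27, -31, -50] -> [37] -> 1
  [31, 24, 41, 49] -> [49, 41, 31, 24] -> [49, 41, 31, 24] -> 3
  [-20, 34, -23] -> [34, -20, -23] -> [34] -> 0
  [22, 25, -34, 28, -34, -22, 0] -> [28, 25, 22, 0, -22, -34, -34] -> [28, 25, 22] -> 1
  [-29, -9, -24, -26, 11] -> [11, -9, -24, -26, -29] -> [11] -> 1
  [-45, 9, -45, 41, 17] -> [41, 17, 9, -45, -45] -> [41, 17] -> 2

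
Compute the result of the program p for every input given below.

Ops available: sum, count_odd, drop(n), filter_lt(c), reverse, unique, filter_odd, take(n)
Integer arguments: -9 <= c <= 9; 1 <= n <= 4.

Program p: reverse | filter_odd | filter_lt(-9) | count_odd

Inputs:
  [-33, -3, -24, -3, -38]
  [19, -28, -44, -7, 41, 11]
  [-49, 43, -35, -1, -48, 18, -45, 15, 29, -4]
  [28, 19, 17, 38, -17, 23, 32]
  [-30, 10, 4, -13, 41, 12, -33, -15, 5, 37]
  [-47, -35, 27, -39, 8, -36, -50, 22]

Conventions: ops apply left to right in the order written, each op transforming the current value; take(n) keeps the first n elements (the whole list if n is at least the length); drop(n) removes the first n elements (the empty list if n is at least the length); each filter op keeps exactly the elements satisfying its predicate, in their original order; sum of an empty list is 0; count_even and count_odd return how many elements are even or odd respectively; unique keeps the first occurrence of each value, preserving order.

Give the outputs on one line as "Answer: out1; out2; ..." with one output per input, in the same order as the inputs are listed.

Execution, op by op:
  [-33, -3, -24, -3, -38] -> [-38, -3, -24, -3, -33] -> [-3, -3, -33] -> [-33] -> 1
  [19, -28, -44, -7, 41, 11] -> [11, 41, -7, -44, -28, 19] -> [11, 41, -7, 19] -> [] -> 0
  [-49, 43, -35, -1, -48, 18, -45, 15, 29, -4] -> [-4, 29, 15, -45, 18, -48, -1, -35, 43, -49] -> [29, 15, -45, -1, -35, 43, -49] -> [-45, -35, -49] -> 3
  [28, 19, 17, 38, -17, 23, 32] -> [32, 23, -17, 38, 17, 19, 28] -> [23, -17, 17, 19] -> [-17] -> 1
  [-30, 10, 4, -13, 41, 12, -33, -15, 5, 37] -> [37, 5, -15, -33, 12, 41, -13, 4, 10, -30] -> [37, 5, -15, -33, 41, -13] -> [-15, -33, -13] -> 3
  [-47, -35, 27, -39, 8, -36, -50, 22] -> [22, -50, -36, 8, -39, 27, -35, -47] -> [-39, 27, -35, -47] -> [-39, -35, -47] -> 3

1; 0; 3; 1; 3; 3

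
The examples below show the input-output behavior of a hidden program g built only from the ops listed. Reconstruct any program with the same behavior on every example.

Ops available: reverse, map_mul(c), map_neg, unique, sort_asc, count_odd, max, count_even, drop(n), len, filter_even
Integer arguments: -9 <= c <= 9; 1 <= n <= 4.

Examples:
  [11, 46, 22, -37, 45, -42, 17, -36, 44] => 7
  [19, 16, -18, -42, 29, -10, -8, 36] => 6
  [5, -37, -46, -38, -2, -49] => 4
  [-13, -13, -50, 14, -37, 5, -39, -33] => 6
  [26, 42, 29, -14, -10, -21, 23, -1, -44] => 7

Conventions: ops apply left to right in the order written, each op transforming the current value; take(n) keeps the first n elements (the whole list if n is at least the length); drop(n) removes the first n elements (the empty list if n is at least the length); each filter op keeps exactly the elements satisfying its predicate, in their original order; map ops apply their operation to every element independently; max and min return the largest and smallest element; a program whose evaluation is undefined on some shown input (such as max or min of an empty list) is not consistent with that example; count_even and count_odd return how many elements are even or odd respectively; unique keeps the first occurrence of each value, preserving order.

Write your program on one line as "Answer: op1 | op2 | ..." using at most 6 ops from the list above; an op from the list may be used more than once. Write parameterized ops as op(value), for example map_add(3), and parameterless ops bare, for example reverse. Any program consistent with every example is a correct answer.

drop(2) | sort_asc | reverse | map_mul(3) | len

Check, running the answer program on each example:
  [11, 46, 22, -37, 45, -42, 17, -36, 44] -> [22, -37, 45, -42, 17, -36, 44] -> [-42, -37, -36, 17, 22, 44, 45] -> [45, 44, 22, 17, -36, -37, -42] -> [135, 132, 66, 51, -108, -111, -126] -> 7
  [19, 16, -18, -42, 29, -10, -8, 36] -> [-18, -42, 29, -10, -8, 36] -> [-42, -18, -10, -8, 29, 36] -> [36, 29, -8, -10, -18, -42] -> [108, 87, -24, -30, -54, -126] -> 6
  [5, -37, -46, -38, -2, -49] -> [-46, -38, -2, -49] -> [-49, -46, -38, -2] -> [-2, -38, -46, -49] -> [-6, -114, -138, -147] -> 4
  [-13, -13, -50, 14, -37, 5, -39, -33] -> [-50, 14, -37, 5, -39, -33] -> [-50, -39, -37, -33, 5, 14] -> [14, 5, -33, -37, -39, -50] -> [42, 15, -99, -111, -117, -150] -> 6
  [26, 42, 29, -14, -10, -21, 23, -1, -44] -> [29, -14, -10, -21, 23, -1, -44] -> [-44, -21, -14, -10, -1, 23, 29] -> [29, 23, -1, -10, -14, -21, -44] -> [87, 69, -3, -30, -42, -63, -132] -> 7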